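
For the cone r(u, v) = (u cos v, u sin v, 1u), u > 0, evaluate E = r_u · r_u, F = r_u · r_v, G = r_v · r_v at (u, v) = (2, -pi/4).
E = 2;  F = 0;  G = 4

Partials: r_u = (cos(v), sin(v), 1), r_v = (-u*sin(v), u*cos(v), 0). As functions of (u, v):
  E = r_u · r_u = 2,
  F = r_u · r_v = 0,
  G = r_v · r_v = u^2.
Evaluating at (u, v) = (2, -pi/4): E = 2, F = 0, G = 4.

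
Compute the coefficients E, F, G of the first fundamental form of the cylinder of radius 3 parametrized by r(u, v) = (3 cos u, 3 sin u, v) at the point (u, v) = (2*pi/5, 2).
E = 9;  F = 0;  G = 1

Partials: r_u = (-3*sin(u), 3*cos(u), 0), r_v = (0, 0, 1). As functions of (u, v):
  E = r_u · r_u = 9,
  F = r_u · r_v = 0,
  G = r_v · r_v = 1.
Evaluating at (u, v) = (2*pi/5, 2): E = 9, F = 0, G = 1.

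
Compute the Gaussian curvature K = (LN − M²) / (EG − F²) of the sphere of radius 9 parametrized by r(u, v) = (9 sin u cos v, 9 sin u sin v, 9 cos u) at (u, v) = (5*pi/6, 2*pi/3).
K = 1/81

Coefficients of the first fundamental form: E = 81, F = 0, G = 81*sin(u)^2.
Coefficients of the second fundamental form: L = -9*sin(u)/Abs(sin(u)), M = 0, N = -9*sin(u)^3/Abs(sin(u)).
Assemble K = (LN − M²)/(EG − F²) = 1/81. At (u, v) = (5*pi/6, 2*pi/3): K = 1/81.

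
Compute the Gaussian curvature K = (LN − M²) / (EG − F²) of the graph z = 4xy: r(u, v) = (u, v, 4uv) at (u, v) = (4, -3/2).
K = -16/85849

Coefficients of the first fundamental form: E = 16*v^2 + 1, F = 16*u*v, G = 16*u^2 + 1.
Coefficients of the second fundamental form: L = 0, M = 4/sqrt(16*u^2 + 16*v^2 + 1), N = 0.
Assemble K = (LN − M²)/(EG − F²) = -16/(256*u^4 + 512*u^2*v^2 + 32*u^2 + 256*v^4 + 32*v^2 + 1). At (u, v) = (4, -3/2): K = -16/85849.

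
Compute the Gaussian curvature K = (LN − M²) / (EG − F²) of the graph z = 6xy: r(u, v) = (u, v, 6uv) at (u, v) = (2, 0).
K = -36/21025

Coefficients of the first fundamental form: E = 36*v^2 + 1, F = 36*u*v, G = 36*u^2 + 1.
Coefficients of the second fundamental form: L = 0, M = 6/sqrt(36*u^2 + 36*v^2 + 1), N = 0.
Assemble K = (LN − M²)/(EG − F²) = -36/(1296*u^4 + 2592*u^2*v^2 + 72*u^2 + 1296*v^4 + 72*v^2 + 1). At (u, v) = (2, 0): K = -36/21025.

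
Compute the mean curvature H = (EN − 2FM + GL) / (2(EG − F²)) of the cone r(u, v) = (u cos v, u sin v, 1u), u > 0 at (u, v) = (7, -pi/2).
H = sqrt(2)/28

With E = 2, F = 0, G = u^2, L = 0, M = 0, N = sqrt(2)*u^2/(2*Abs(u)), assemble
  H = (EN − 2FM + GL) / (2(EG − F²)) = sqrt(2)/(4*Abs(u)).
At (u, v) = (7, -pi/2): H = sqrt(2)/28.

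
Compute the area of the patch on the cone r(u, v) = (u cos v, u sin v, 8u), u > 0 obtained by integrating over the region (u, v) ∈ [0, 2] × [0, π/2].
Area = sqrt(65)*pi

Area = ∫∫ √(EG − F²) du dv with √(EG − F²) = sqrt(65)*Abs(u). Integrating over [0, 2] × [0, π/2] gives sqrt(65)*pi.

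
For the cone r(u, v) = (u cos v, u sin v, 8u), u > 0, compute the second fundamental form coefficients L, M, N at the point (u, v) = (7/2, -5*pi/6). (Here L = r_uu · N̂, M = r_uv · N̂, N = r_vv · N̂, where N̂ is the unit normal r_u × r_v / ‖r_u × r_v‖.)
L = 0;  M = 0;  N = 28*sqrt(65)/65

Compute the unit normal N̂(u, v) = (-8*sqrt(65)*u*cos(v)/(65*Abs(u)), -8*sqrt(65)*u*sin(v)/(65*Abs(u)), sqrt(65)*u/(65*Abs(u))), and the second partials r_uu, r_uv, r_vv. Take dot products:
  L(u, v) = r_uu · N̂ = 0,
  M(u, v) = r_uv · N̂ = 0,
  N(u, v) = r_vv · N̂ = 8*sqrt(65)*u^2/(65*Abs(u)).
Evaluating at (u, v) = (7/2, -5*pi/6):
  L = 0, M = 0, N = 28*sqrt(65)/65.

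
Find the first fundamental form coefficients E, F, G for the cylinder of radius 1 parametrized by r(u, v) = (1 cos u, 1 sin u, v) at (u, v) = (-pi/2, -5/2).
E = 1;  F = 0;  G = 1

Partials: r_u = (-sin(u), cos(u), 0), r_v = (0, 0, 1). As functions of (u, v):
  E = r_u · r_u = 1,
  F = r_u · r_v = 0,
  G = r_v · r_v = 1.
Evaluating at (u, v) = (-pi/2, -5/2): E = 1, F = 0, G = 1.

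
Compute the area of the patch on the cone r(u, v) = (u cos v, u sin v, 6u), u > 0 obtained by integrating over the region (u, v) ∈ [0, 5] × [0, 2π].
Area = 25*sqrt(37)*pi

Area = ∫∫ √(EG − F²) du dv with √(EG − F²) = sqrt(37)*Abs(u). Integrating over [0, 5] × [0, 2π] gives 25*sqrt(37)*pi.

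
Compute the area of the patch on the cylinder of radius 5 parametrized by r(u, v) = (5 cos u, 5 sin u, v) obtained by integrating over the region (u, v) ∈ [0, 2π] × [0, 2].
Area = 20*pi

Area = ∫∫ √(EG − F²) du dv with √(EG − F²) = 5. Integrating over [0, 2π] × [0, 2] gives 20*pi.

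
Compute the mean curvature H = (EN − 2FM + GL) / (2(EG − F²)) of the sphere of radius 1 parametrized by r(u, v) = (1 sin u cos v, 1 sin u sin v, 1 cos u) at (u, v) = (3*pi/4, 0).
H = -1

With E = 1, F = 0, G = sin(u)^2, L = -sin(u)/Abs(sin(u)), M = 0, N = -sin(u)^3/Abs(sin(u)), assemble
  H = (EN − 2FM + GL) / (2(EG − F²)) = -sin(u)/Abs(sin(u)).
At (u, v) = (3*pi/4, 0): H = -1.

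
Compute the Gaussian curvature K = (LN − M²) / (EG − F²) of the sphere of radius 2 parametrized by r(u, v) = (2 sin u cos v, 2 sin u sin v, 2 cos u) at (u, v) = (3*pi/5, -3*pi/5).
K = 1/4

Coefficients of the first fundamental form: E = 4, F = 0, G = 4*sin(u)^2.
Coefficients of the second fundamental form: L = -2*sin(u)/Abs(sin(u)), M = 0, N = -2*sin(u)^3/Abs(sin(u)).
Assemble K = (LN − M²)/(EG − F²) = 1/4. At (u, v) = (3*pi/5, -3*pi/5): K = 1/4.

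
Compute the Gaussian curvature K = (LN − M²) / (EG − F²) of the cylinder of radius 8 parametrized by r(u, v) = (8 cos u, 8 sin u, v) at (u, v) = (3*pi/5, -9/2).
K = 0

Coefficients of the first fundamental form: E = 64, F = 0, G = 1.
Coefficients of the second fundamental form: L = -8, M = 0, N = 0.
Assemble K = (LN − M²)/(EG − F²) = 0. At (u, v) = (3*pi/5, -9/2): K = 0.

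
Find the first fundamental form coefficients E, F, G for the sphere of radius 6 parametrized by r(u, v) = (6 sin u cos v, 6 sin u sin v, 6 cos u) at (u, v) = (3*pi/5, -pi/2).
E = 36;  F = 0;  G = 9*sqrt(5)/2 + 45/2

Partials: r_u = (6*cos(u)*cos(v), 6*sin(v)*cos(u), -6*sin(u)), r_v = (-6*sin(u)*sin(v), 6*sin(u)*cos(v), 0). As functions of (u, v):
  E = r_u · r_u = 36,
  F = r_u · r_v = 0,
  G = r_v · r_v = 36*sin(u)^2.
Evaluating at (u, v) = (3*pi/5, -pi/2): E = 36, F = 0, G = 9*sqrt(5)/2 + 45/2.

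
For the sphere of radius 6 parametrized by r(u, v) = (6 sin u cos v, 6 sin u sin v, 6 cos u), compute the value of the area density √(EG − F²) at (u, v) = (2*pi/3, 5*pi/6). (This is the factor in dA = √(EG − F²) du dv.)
√(EG − F²)|_{(2*pi/3, 5*pi/6)} = 18*sqrt(3)

E = 36, F = 0, G = 36*sin(u)^2, so EG − F² = 1296*sin(u)^2. Taking the positive square root: √(EG − F²) = 36*Abs(sin(u)). At (u, v) = (2*pi/3, 5*pi/6): 18*sqrt(3).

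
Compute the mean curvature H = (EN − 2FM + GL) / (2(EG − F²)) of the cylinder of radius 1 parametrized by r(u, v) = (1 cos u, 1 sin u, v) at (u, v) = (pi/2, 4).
H = -1/2

With E = 1, F = 0, G = 1, L = -1, M = 0, N = 0, assemble
  H = (EN − 2FM + GL) / (2(EG − F²)) = -1/2.
At (u, v) = (pi/2, 4): H = -1/2.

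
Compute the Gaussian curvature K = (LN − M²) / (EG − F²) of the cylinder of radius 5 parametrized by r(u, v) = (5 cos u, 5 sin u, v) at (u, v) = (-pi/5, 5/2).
K = 0

Coefficients of the first fundamental form: E = 25, F = 0, G = 1.
Coefficients of the second fundamental form: L = -5, M = 0, N = 0.
Assemble K = (LN − M²)/(EG − F²) = 0. At (u, v) = (-pi/5, 5/2): K = 0.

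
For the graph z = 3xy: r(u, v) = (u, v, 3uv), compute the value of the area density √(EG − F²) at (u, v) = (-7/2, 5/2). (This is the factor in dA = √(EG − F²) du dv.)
√(EG − F²)|_{(-7/2, 5/2)} = sqrt(670)/2

E = 9*v^2 + 1, F = 9*u*v, G = 9*u^2 + 1, so EG − F² = 9*u^2 + 9*v^2 + 1. Taking the positive square root: √(EG − F²) = sqrt(9*u^2 + 9*v^2 + 1). At (u, v) = (-7/2, 5/2): sqrt(670)/2.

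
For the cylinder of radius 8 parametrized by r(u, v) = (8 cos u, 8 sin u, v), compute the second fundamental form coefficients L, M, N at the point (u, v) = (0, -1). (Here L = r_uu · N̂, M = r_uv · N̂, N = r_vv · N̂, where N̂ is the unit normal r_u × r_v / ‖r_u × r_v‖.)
L = -8;  M = 0;  N = 0

Compute the unit normal N̂(u, v) = (cos(u), sin(u), 0), and the second partials r_uu, r_uv, r_vv. Take dot products:
  L(u, v) = r_uu · N̂ = -8,
  M(u, v) = r_uv · N̂ = 0,
  N(u, v) = r_vv · N̂ = 0.
Evaluating at (u, v) = (0, -1):
  L = -8, M = 0, N = 0.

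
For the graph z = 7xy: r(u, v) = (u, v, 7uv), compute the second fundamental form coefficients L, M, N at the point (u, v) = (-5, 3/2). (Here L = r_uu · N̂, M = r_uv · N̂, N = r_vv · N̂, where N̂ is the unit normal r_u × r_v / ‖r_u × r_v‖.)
L = 0;  M = 14*sqrt(5345)/5345;  N = 0

Compute the unit normal N̂(u, v) = (-7*v/sqrt(49*u^2 + 49*v^2 + 1), -7*u/sqrt(49*u^2 + 49*v^2 + 1), 1/sqrt(49*u^2 + 49*v^2 + 1)), and the second partials r_uu, r_uv, r_vv. Take dot products:
  L(u, v) = r_uu · N̂ = 0,
  M(u, v) = r_uv · N̂ = 7/sqrt(49*u^2 + 49*v^2 + 1),
  N(u, v) = r_vv · N̂ = 0.
Evaluating at (u, v) = (-5, 3/2):
  L = 0, M = 14*sqrt(5345)/5345, N = 0.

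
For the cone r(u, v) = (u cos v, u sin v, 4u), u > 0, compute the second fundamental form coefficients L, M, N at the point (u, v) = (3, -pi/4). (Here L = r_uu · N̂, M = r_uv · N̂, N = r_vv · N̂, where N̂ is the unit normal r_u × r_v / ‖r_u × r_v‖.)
L = 0;  M = 0;  N = 12*sqrt(17)/17

Compute the unit normal N̂(u, v) = (-4*sqrt(17)*u*cos(v)/(17*Abs(u)), -4*sqrt(17)*u*sin(v)/(17*Abs(u)), sqrt(17)*u/(17*Abs(u))), and the second partials r_uu, r_uv, r_vv. Take dot products:
  L(u, v) = r_uu · N̂ = 0,
  M(u, v) = r_uv · N̂ = 0,
  N(u, v) = r_vv · N̂ = 4*sqrt(17)*u^2/(17*Abs(u)).
Evaluating at (u, v) = (3, -pi/4):
  L = 0, M = 0, N = 12*sqrt(17)/17.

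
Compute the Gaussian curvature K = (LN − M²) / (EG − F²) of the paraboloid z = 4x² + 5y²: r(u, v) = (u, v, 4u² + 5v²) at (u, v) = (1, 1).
K = 16/5445

Coefficients of the first fundamental form: E = 64*u^2 + 1, F = 80*u*v, G = 100*v^2 + 1.
Coefficients of the second fundamental form: L = 8/sqrt(64*u^2 + 100*v^2 + 1), M = 0, N = 10/sqrt(64*u^2 + 100*v^2 + 1).
Assemble K = (LN − M²)/(EG − F²) = 80/(4096*u^4 + 12800*u^2*v^2 + 128*u^2 + 10000*v^4 + 200*v^2 + 1). At (u, v) = (1, 1): K = 16/5445.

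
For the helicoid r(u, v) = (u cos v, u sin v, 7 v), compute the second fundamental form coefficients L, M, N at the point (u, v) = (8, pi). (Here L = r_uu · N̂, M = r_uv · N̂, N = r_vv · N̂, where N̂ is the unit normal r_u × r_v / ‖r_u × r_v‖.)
L = 0;  M = -7*sqrt(113)/113;  N = 0

Compute the unit normal N̂(u, v) = (7*sin(v)/sqrt(u^2 + 49), -7*cos(v)/sqrt(u^2 + 49), u/sqrt(u^2 + 49)), and the second partials r_uu, r_uv, r_vv. Take dot products:
  L(u, v) = r_uu · N̂ = 0,
  M(u, v) = r_uv · N̂ = -7/sqrt(u^2 + 49),
  N(u, v) = r_vv · N̂ = 0.
Evaluating at (u, v) = (8, pi):
  L = 0, M = -7*sqrt(113)/113, N = 0.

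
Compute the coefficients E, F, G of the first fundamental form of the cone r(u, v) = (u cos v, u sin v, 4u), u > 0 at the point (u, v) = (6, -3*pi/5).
E = 17;  F = 0;  G = 36

Partials: r_u = (cos(v), sin(v), 4), r_v = (-u*sin(v), u*cos(v), 0). As functions of (u, v):
  E = r_u · r_u = 17,
  F = r_u · r_v = 0,
  G = r_v · r_v = u^2.
Evaluating at (u, v) = (6, -3*pi/5): E = 17, F = 0, G = 36.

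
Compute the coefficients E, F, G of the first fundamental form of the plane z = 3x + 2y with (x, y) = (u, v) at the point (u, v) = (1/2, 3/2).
E = 10;  F = 6;  G = 5

Partials: r_u = (1, 0, 3), r_v = (0, 1, 2). As functions of (u, v):
  E = r_u · r_u = 10,
  F = r_u · r_v = 6,
  G = r_v · r_v = 5.
Evaluating at (u, v) = (1/2, 3/2): E = 10, F = 6, G = 5.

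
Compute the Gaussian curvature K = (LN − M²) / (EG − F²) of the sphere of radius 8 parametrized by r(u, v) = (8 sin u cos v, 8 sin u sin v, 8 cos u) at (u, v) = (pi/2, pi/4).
K = 1/64

Coefficients of the first fundamental form: E = 64, F = 0, G = 64*sin(u)^2.
Coefficients of the second fundamental form: L = -8*sin(u)/Abs(sin(u)), M = 0, N = -8*sin(u)^3/Abs(sin(u)).
Assemble K = (LN − M²)/(EG − F²) = 1/64. At (u, v) = (pi/2, pi/4): K = 1/64.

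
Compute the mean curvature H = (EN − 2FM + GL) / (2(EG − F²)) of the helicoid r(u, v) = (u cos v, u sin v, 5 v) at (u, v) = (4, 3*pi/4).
H = 0

With E = 1, F = 0, G = u^2 + 25, L = 0, M = -5/sqrt(u^2 + 25), N = 0, assemble
  H = (EN − 2FM + GL) / (2(EG − F²)) = 0.
At (u, v) = (4, 3*pi/4): H = 0.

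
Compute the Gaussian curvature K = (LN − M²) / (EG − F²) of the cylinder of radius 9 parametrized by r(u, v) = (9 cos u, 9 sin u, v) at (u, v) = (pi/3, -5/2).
K = 0

Coefficients of the first fundamental form: E = 81, F = 0, G = 1.
Coefficients of the second fundamental form: L = -9, M = 0, N = 0.
Assemble K = (LN − M²)/(EG − F²) = 0. At (u, v) = (pi/3, -5/2): K = 0.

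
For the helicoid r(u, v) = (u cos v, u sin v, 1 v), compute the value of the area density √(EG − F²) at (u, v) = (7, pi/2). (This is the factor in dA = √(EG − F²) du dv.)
√(EG − F²)|_{(7, pi/2)} = 5*sqrt(2)

E = 1, F = 0, G = u^2 + 1, so EG − F² = u^2 + 1. Taking the positive square root: √(EG − F²) = sqrt(u^2 + 1). At (u, v) = (7, pi/2): 5*sqrt(2).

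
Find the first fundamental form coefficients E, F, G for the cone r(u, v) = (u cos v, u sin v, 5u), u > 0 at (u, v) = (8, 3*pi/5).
E = 26;  F = 0;  G = 64

Partials: r_u = (cos(v), sin(v), 5), r_v = (-u*sin(v), u*cos(v), 0). As functions of (u, v):
  E = r_u · r_u = 26,
  F = r_u · r_v = 0,
  G = r_v · r_v = u^2.
Evaluating at (u, v) = (8, 3*pi/5): E = 26, F = 0, G = 64.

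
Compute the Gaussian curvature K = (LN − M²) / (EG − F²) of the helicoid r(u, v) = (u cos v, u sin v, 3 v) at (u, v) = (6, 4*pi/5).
K = -1/225

Coefficients of the first fundamental form: E = 1, F = 0, G = u^2 + 9.
Coefficients of the second fundamental form: L = 0, M = -3/sqrt(u^2 + 9), N = 0.
Assemble K = (LN − M²)/(EG − F²) = -9/(u^2 + 9)^2. At (u, v) = (6, 4*pi/5): K = -1/225.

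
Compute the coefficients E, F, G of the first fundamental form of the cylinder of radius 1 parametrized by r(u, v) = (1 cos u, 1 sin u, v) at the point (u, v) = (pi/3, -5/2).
E = 1;  F = 0;  G = 1

Partials: r_u = (-sin(u), cos(u), 0), r_v = (0, 0, 1). As functions of (u, v):
  E = r_u · r_u = 1,
  F = r_u · r_v = 0,
  G = r_v · r_v = 1.
Evaluating at (u, v) = (pi/3, -5/2): E = 1, F = 0, G = 1.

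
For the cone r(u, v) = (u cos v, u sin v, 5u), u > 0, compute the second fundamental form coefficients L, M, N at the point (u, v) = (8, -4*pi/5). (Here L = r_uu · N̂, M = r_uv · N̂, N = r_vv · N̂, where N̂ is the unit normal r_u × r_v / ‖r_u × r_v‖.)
L = 0;  M = 0;  N = 20*sqrt(26)/13

Compute the unit normal N̂(u, v) = (-5*sqrt(26)*u*cos(v)/(26*Abs(u)), -5*sqrt(26)*u*sin(v)/(26*Abs(u)), sqrt(26)*u/(26*Abs(u))), and the second partials r_uu, r_uv, r_vv. Take dot products:
  L(u, v) = r_uu · N̂ = 0,
  M(u, v) = r_uv · N̂ = 0,
  N(u, v) = r_vv · N̂ = 5*sqrt(26)*u^2/(26*Abs(u)).
Evaluating at (u, v) = (8, -4*pi/5):
  L = 0, M = 0, N = 20*sqrt(26)/13.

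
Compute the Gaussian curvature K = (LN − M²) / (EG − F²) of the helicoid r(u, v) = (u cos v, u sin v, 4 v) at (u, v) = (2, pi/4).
K = -1/25

Coefficients of the first fundamental form: E = 1, F = 0, G = u^2 + 16.
Coefficients of the second fundamental form: L = 0, M = -4/sqrt(u^2 + 16), N = 0.
Assemble K = (LN − M²)/(EG − F²) = -16/(u^2 + 16)^2. At (u, v) = (2, pi/4): K = -1/25.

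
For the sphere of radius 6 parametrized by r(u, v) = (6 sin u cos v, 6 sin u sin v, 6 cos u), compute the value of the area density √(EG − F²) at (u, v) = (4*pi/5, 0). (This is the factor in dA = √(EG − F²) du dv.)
√(EG − F²)|_{(4*pi/5, 0)} = 9*sqrt(10 - 2*sqrt(5))

E = 36, F = 0, G = 36*sin(u)^2, so EG − F² = 1296*sin(u)^2. Taking the positive square root: √(EG − F²) = 36*Abs(sin(u)). At (u, v) = (4*pi/5, 0): 9*sqrt(10 - 2*sqrt(5)).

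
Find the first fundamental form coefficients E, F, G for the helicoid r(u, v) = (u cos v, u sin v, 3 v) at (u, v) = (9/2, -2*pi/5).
E = 1;  F = 0;  G = 117/4

Partials: r_u = (cos(v), sin(v), 0), r_v = (-u*sin(v), u*cos(v), 3). As functions of (u, v):
  E = r_u · r_u = 1,
  F = r_u · r_v = 0,
  G = r_v · r_v = u^2 + 9.
Evaluating at (u, v) = (9/2, -2*pi/5): E = 1, F = 0, G = 117/4.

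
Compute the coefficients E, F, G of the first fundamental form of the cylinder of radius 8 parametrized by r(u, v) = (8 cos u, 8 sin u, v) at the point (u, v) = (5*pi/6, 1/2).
E = 64;  F = 0;  G = 1

Partials: r_u = (-8*sin(u), 8*cos(u), 0), r_v = (0, 0, 1). As functions of (u, v):
  E = r_u · r_u = 64,
  F = r_u · r_v = 0,
  G = r_v · r_v = 1.
Evaluating at (u, v) = (5*pi/6, 1/2): E = 64, F = 0, G = 1.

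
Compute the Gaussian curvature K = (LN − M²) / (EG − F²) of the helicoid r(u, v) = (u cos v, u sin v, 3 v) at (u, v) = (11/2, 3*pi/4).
K = -144/24649

Coefficients of the first fundamental form: E = 1, F = 0, G = u^2 + 9.
Coefficients of the second fundamental form: L = 0, M = -3/sqrt(u^2 + 9), N = 0.
Assemble K = (LN − M²)/(EG − F²) = -9/(u^2 + 9)^2. At (u, v) = (11/2, 3*pi/4): K = -144/24649.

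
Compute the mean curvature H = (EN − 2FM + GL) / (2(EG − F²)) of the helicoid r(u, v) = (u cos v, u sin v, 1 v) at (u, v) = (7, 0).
H = 0

With E = 1, F = 0, G = u^2 + 1, L = 0, M = -1/sqrt(u^2 + 1), N = 0, assemble
  H = (EN − 2FM + GL) / (2(EG − F²)) = 0.
At (u, v) = (7, 0): H = 0.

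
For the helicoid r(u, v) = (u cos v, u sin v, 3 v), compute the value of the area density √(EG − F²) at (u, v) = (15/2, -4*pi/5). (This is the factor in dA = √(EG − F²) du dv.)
√(EG − F²)|_{(15/2, -4*pi/5)} = 3*sqrt(29)/2

E = 1, F = 0, G = u^2 + 9, so EG − F² = u^2 + 9. Taking the positive square root: √(EG − F²) = sqrt(u^2 + 9). At (u, v) = (15/2, -4*pi/5): 3*sqrt(29)/2.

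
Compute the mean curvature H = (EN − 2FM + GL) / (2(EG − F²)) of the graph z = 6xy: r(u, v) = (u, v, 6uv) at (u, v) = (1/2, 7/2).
H = -378*sqrt(451)/203401

With E = 36*v^2 + 1, F = 36*u*v, G = 36*u^2 + 1, L = 0, M = 6/sqrt(36*u^2 + 36*v^2 + 1), N = 0, assemble
  H = (EN − 2FM + GL) / (2(EG − F²)) = -216*u*v/(36*u^2 + 36*v^2 + 1)^(3/2).
At (u, v) = (1/2, 7/2): H = -378*sqrt(451)/203401.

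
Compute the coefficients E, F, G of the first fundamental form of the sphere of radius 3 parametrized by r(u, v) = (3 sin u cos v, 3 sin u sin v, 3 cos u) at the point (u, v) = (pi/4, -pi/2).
E = 9;  F = 0;  G = 9/2

Partials: r_u = (3*cos(u)*cos(v), 3*sin(v)*cos(u), -3*sin(u)), r_v = (-3*sin(u)*sin(v), 3*sin(u)*cos(v), 0). As functions of (u, v):
  E = r_u · r_u = 9,
  F = r_u · r_v = 0,
  G = r_v · r_v = 9*sin(u)^2.
Evaluating at (u, v) = (pi/4, -pi/2): E = 9, F = 0, G = 9/2.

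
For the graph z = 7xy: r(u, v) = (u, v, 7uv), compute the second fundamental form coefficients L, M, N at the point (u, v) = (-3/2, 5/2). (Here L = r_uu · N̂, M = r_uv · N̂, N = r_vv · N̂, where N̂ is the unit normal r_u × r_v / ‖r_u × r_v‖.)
L = 0;  M = 7*sqrt(1670)/835;  N = 0

Compute the unit normal N̂(u, v) = (-7*v/sqrt(49*u^2 + 49*v^2 + 1), -7*u/sqrt(49*u^2 + 49*v^2 + 1), 1/sqrt(49*u^2 + 49*v^2 + 1)), and the second partials r_uu, r_uv, r_vv. Take dot products:
  L(u, v) = r_uu · N̂ = 0,
  M(u, v) = r_uv · N̂ = 7/sqrt(49*u^2 + 49*v^2 + 1),
  N(u, v) = r_vv · N̂ = 0.
Evaluating at (u, v) = (-3/2, 5/2):
  L = 0, M = 7*sqrt(1670)/835, N = 0.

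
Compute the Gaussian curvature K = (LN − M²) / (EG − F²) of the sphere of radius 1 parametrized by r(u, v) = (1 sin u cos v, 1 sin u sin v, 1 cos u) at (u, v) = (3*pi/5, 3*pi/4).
K = 1

Coefficients of the first fundamental form: E = 1, F = 0, G = sin(u)^2.
Coefficients of the second fundamental form: L = -sin(u)/Abs(sin(u)), M = 0, N = -sin(u)^3/Abs(sin(u)).
Assemble K = (LN − M²)/(EG − F²) = 1. At (u, v) = (3*pi/5, 3*pi/4): K = 1.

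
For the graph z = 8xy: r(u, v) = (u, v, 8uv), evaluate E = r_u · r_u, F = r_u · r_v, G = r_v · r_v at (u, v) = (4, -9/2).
E = 1297;  F = -1152;  G = 1025

Partials: r_u = (1, 0, 8*v), r_v = (0, 1, 8*u). As functions of (u, v):
  E = r_u · r_u = 64*v^2 + 1,
  F = r_u · r_v = 64*u*v,
  G = r_v · r_v = 64*u^2 + 1.
Evaluating at (u, v) = (4, -9/2): E = 1297, F = -1152, G = 1025.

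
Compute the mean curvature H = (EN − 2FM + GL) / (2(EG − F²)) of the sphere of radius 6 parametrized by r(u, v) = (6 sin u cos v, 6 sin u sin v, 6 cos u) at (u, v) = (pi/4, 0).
H = -1/6

With E = 36, F = 0, G = 36*sin(u)^2, L = -6*sin(u)/Abs(sin(u)), M = 0, N = -6*sin(u)^3/Abs(sin(u)), assemble
  H = (EN − 2FM + GL) / (2(EG − F²)) = -sin(u)/(6*Abs(sin(u))).
At (u, v) = (pi/4, 0): H = -1/6.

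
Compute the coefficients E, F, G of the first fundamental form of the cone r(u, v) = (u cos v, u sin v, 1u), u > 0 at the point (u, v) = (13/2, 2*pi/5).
E = 2;  F = 0;  G = 169/4

Partials: r_u = (cos(v), sin(v), 1), r_v = (-u*sin(v), u*cos(v), 0). As functions of (u, v):
  E = r_u · r_u = 2,
  F = r_u · r_v = 0,
  G = r_v · r_v = u^2.
Evaluating at (u, v) = (13/2, 2*pi/5): E = 2, F = 0, G = 169/4.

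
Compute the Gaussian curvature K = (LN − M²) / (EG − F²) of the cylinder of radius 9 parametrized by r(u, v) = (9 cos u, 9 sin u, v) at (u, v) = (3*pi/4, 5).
K = 0

Coefficients of the first fundamental form: E = 81, F = 0, G = 1.
Coefficients of the second fundamental form: L = -9, M = 0, N = 0.
Assemble K = (LN − M²)/(EG − F²) = 0. At (u, v) = (3*pi/4, 5): K = 0.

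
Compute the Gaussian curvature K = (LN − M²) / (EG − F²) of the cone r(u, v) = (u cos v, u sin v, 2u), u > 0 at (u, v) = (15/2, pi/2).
K = 0

Coefficients of the first fundamental form: E = 5, F = 0, G = u^2.
Coefficients of the second fundamental form: L = 0, M = 0, N = 2*sqrt(5)*u^2/(5*Abs(u)).
Assemble K = (LN − M²)/(EG − F²) = 0. At (u, v) = (15/2, pi/2): K = 0.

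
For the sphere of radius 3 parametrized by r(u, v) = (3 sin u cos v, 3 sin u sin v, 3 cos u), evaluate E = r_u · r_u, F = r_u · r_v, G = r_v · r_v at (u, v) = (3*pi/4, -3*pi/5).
E = 9;  F = 0;  G = 9/2

Partials: r_u = (3*cos(u)*cos(v), 3*sin(v)*cos(u), -3*sin(u)), r_v = (-3*sin(u)*sin(v), 3*sin(u)*cos(v), 0). As functions of (u, v):
  E = r_u · r_u = 9,
  F = r_u · r_v = 0,
  G = r_v · r_v = 9*sin(u)^2.
Evaluating at (u, v) = (3*pi/4, -3*pi/5): E = 9, F = 0, G = 9/2.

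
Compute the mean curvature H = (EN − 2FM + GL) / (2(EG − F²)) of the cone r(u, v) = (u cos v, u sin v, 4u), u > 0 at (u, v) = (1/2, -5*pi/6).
H = 4*sqrt(17)/17

With E = 17, F = 0, G = u^2, L = 0, M = 0, N = 4*sqrt(17)*u^2/(17*Abs(u)), assemble
  H = (EN − 2FM + GL) / (2(EG − F²)) = 2*sqrt(17)/(17*Abs(u)).
At (u, v) = (1/2, -5*pi/6): H = 4*sqrt(17)/17.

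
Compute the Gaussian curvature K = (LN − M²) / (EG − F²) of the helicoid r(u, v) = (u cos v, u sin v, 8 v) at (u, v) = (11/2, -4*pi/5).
K = -1024/142129

Coefficients of the first fundamental form: E = 1, F = 0, G = u^2 + 64.
Coefficients of the second fundamental form: L = 0, M = -8/sqrt(u^2 + 64), N = 0.
Assemble K = (LN − M²)/(EG − F²) = -64/(u^2 + 64)^2. At (u, v) = (11/2, -4*pi/5): K = -1024/142129.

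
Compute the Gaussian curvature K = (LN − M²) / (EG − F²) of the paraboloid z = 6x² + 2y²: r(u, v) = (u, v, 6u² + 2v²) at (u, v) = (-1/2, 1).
K = 48/2809

Coefficients of the first fundamental form: E = 144*u^2 + 1, F = 48*u*v, G = 16*v^2 + 1.
Coefficients of the second fundamental form: L = 12/sqrt(144*u^2 + 16*v^2 + 1), M = 0, N = 4/sqrt(144*u^2 + 16*v^2 + 1).
Assemble K = (LN − M²)/(EG − F²) = 48/(20736*u^4 + 4608*u^2*v^2 + 288*u^2 + 256*v^4 + 32*v^2 + 1). At (u, v) = (-1/2, 1): K = 48/2809.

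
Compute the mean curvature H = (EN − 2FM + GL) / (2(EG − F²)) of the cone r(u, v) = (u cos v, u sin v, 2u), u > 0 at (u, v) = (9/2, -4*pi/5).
H = 2*sqrt(5)/45

With E = 5, F = 0, G = u^2, L = 0, M = 0, N = 2*sqrt(5)*u^2/(5*Abs(u)), assemble
  H = (EN − 2FM + GL) / (2(EG − F²)) = sqrt(5)/(5*Abs(u)).
At (u, v) = (9/2, -4*pi/5): H = 2*sqrt(5)/45.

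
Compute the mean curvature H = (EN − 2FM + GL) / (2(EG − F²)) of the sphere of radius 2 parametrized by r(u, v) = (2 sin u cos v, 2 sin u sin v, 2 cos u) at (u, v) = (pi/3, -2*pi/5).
H = -1/2

With E = 4, F = 0, G = 4*sin(u)^2, L = -2*sin(u)/Abs(sin(u)), M = 0, N = -2*sin(u)^3/Abs(sin(u)), assemble
  H = (EN − 2FM + GL) / (2(EG − F²)) = -sin(u)/(2*Abs(sin(u))).
At (u, v) = (pi/3, -2*pi/5): H = -1/2.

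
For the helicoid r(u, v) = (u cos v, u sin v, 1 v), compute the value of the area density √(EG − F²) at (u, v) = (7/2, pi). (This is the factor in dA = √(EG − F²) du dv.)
√(EG − F²)|_{(7/2, pi)} = sqrt(53)/2

E = 1, F = 0, G = u^2 + 1, so EG − F² = u^2 + 1. Taking the positive square root: √(EG − F²) = sqrt(u^2 + 1). At (u, v) = (7/2, pi): sqrt(53)/2.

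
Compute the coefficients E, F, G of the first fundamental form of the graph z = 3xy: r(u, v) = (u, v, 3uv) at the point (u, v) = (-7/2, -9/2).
E = 733/4;  F = 567/4;  G = 445/4

Partials: r_u = (1, 0, 3*v), r_v = (0, 1, 3*u). As functions of (u, v):
  E = r_u · r_u = 9*v^2 + 1,
  F = r_u · r_v = 9*u*v,
  G = r_v · r_v = 9*u^2 + 1.
Evaluating at (u, v) = (-7/2, -9/2): E = 733/4, F = 567/4, G = 445/4.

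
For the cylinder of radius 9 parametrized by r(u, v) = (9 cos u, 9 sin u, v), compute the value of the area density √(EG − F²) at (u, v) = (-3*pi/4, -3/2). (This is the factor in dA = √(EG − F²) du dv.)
√(EG − F²)|_{(-3*pi/4, -3/2)} = 9

E = 81, F = 0, G = 1, so EG − F² = 81. Taking the positive square root: √(EG − F²) = 9. At (u, v) = (-3*pi/4, -3/2): 9.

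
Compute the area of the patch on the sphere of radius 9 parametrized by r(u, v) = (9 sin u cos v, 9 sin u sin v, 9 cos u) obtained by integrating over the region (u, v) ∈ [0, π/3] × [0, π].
Area = 81*pi/2

Area = ∫∫ √(EG − F²) du dv with √(EG − F²) = 81*Abs(sin(u)). Integrating over [0, π/3] × [0, π] gives 81*pi/2.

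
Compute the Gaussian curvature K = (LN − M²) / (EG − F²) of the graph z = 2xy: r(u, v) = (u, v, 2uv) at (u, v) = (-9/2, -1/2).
K = -4/6889

Coefficients of the first fundamental form: E = 4*v^2 + 1, F = 4*u*v, G = 4*u^2 + 1.
Coefficients of the second fundamental form: L = 0, M = 2/sqrt(4*u^2 + 4*v^2 + 1), N = 0.
Assemble K = (LN − M²)/(EG − F²) = -4/(16*u^4 + 32*u^2*v^2 + 8*u^2 + 16*v^4 + 8*v^2 + 1). At (u, v) = (-9/2, -1/2): K = -4/6889.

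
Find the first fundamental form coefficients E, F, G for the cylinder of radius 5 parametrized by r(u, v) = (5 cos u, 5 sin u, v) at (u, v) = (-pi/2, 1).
E = 25;  F = 0;  G = 1

Partials: r_u = (-5*sin(u), 5*cos(u), 0), r_v = (0, 0, 1). As functions of (u, v):
  E = r_u · r_u = 25,
  F = r_u · r_v = 0,
  G = r_v · r_v = 1.
Evaluating at (u, v) = (-pi/2, 1): E = 25, F = 0, G = 1.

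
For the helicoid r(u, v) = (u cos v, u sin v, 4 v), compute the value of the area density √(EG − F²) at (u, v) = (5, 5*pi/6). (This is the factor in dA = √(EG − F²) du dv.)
√(EG − F²)|_{(5, 5*pi/6)} = sqrt(41)

E = 1, F = 0, G = u^2 + 16, so EG − F² = u^2 + 16. Taking the positive square root: √(EG − F²) = sqrt(u^2 + 16). At (u, v) = (5, 5*pi/6): sqrt(41).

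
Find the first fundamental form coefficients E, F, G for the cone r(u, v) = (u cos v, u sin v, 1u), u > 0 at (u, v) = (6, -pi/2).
E = 2;  F = 0;  G = 36

Partials: r_u = (cos(v), sin(v), 1), r_v = (-u*sin(v), u*cos(v), 0). As functions of (u, v):
  E = r_u · r_u = 2,
  F = r_u · r_v = 0,
  G = r_v · r_v = u^2.
Evaluating at (u, v) = (6, -pi/2): E = 2, F = 0, G = 36.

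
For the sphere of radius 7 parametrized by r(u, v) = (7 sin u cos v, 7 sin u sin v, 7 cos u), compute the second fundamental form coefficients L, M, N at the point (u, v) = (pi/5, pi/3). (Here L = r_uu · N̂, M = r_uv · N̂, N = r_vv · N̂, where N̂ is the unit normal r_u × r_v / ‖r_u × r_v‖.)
L = -7;  M = 0;  N = -35/8 + 7*sqrt(5)/8

Compute the unit normal N̂(u, v) = (sin(u)^2*cos(v)/Abs(sin(u)), sin(u)^2*sin(v)/Abs(sin(u)), sin(2*u)/(2*Abs(sin(u)))), and the second partials r_uu, r_uv, r_vv. Take dot products:
  L(u, v) = r_uu · N̂ = -7*sin(u)/Abs(sin(u)),
  M(u, v) = r_uv · N̂ = 0,
  N(u, v) = r_vv · N̂ = -7*sin(u)^3/Abs(sin(u)).
Evaluating at (u, v) = (pi/5, pi/3):
  L = -7, M = 0, N = -35/8 + 7*sqrt(5)/8.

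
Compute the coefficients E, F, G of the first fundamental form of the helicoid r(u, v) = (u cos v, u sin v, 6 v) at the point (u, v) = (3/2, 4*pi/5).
E = 1;  F = 0;  G = 153/4

Partials: r_u = (cos(v), sin(v), 0), r_v = (-u*sin(v), u*cos(v), 6). As functions of (u, v):
  E = r_u · r_u = 1,
  F = r_u · r_v = 0,
  G = r_v · r_v = u^2 + 36.
Evaluating at (u, v) = (3/2, 4*pi/5): E = 1, F = 0, G = 153/4.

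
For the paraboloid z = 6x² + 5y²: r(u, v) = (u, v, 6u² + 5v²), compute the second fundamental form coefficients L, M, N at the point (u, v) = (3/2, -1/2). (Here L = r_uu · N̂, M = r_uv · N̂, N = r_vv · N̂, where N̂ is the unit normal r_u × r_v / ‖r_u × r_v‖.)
L = 6*sqrt(14)/35;  M = 0;  N = sqrt(14)/7

Compute the unit normal N̂(u, v) = (-12*u/sqrt(144*u^2 + 100*v^2 + 1), -10*v/sqrt(144*u^2 + 100*v^2 + 1), 1/sqrt(144*u^2 + 100*v^2 + 1)), and the second partials r_uu, r_uv, r_vv. Take dot products:
  L(u, v) = r_uu · N̂ = 12/sqrt(144*u^2 + 100*v^2 + 1),
  M(u, v) = r_uv · N̂ = 0,
  N(u, v) = r_vv · N̂ = 10/sqrt(144*u^2 + 100*v^2 + 1).
Evaluating at (u, v) = (3/2, -1/2):
  L = 6*sqrt(14)/35, M = 0, N = sqrt(14)/7.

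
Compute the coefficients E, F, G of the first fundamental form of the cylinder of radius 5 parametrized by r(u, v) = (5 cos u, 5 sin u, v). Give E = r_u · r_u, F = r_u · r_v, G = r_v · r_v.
E = 25;  F = 0;  G = 1

Compute partials: r_u = (-5*sin(u), 5*cos(u), 0), r_v = (0, 0, 1). Then
  E = r_u · r_u = 25,
  F = r_u · r_v = 0,
  G = r_v · r_v = 1.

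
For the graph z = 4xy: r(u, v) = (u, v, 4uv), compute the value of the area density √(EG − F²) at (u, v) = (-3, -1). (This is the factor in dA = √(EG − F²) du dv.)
√(EG − F²)|_{(-3, -1)} = sqrt(161)

E = 16*v^2 + 1, F = 16*u*v, G = 16*u^2 + 1, so EG − F² = 16*u^2 + 16*v^2 + 1. Taking the positive square root: √(EG − F²) = sqrt(16*u^2 + 16*v^2 + 1). At (u, v) = (-3, -1): sqrt(161).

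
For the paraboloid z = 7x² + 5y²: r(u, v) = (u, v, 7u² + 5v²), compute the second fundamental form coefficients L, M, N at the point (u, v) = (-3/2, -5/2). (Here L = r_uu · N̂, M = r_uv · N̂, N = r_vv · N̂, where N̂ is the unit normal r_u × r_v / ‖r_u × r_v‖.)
L = 14*sqrt(1067)/1067;  M = 0;  N = 10*sqrt(1067)/1067

Compute the unit normal N̂(u, v) = (-14*u/sqrt(196*u^2 + 100*v^2 + 1), -10*v/sqrt(196*u^2 + 100*v^2 + 1), 1/sqrt(196*u^2 + 100*v^2 + 1)), and the second partials r_uu, r_uv, r_vv. Take dot products:
  L(u, v) = r_uu · N̂ = 14/sqrt(196*u^2 + 100*v^2 + 1),
  M(u, v) = r_uv · N̂ = 0,
  N(u, v) = r_vv · N̂ = 10/sqrt(196*u^2 + 100*v^2 + 1).
Evaluating at (u, v) = (-3/2, -5/2):
  L = 14*sqrt(1067)/1067, M = 0, N = 10*sqrt(1067)/1067.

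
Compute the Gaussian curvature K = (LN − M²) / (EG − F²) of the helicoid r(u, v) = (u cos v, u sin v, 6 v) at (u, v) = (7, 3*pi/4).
K = -36/7225

Coefficients of the first fundamental form: E = 1, F = 0, G = u^2 + 36.
Coefficients of the second fundamental form: L = 0, M = -6/sqrt(u^2 + 36), N = 0.
Assemble K = (LN − M²)/(EG − F²) = -36/(u^2 + 36)^2. At (u, v) = (7, 3*pi/4): K = -36/7225.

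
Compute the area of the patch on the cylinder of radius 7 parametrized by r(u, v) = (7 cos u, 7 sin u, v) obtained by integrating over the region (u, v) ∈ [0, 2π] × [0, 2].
Area = 28*pi

Area = ∫∫ √(EG − F²) du dv with √(EG − F²) = 7. Integrating over [0, 2π] × [0, 2] gives 28*pi.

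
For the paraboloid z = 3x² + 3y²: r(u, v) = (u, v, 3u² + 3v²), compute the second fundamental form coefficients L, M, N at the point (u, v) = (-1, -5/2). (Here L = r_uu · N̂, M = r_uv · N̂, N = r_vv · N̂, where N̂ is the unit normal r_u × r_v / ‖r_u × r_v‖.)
L = 3*sqrt(262)/131;  M = 0;  N = 3*sqrt(262)/131

Compute the unit normal N̂(u, v) = (-6*u/sqrt(36*u^2 + 36*v^2 + 1), -6*v/sqrt(36*u^2 + 36*v^2 + 1), 1/sqrt(36*u^2 + 36*v^2 + 1)), and the second partials r_uu, r_uv, r_vv. Take dot products:
  L(u, v) = r_uu · N̂ = 6/sqrt(36*u^2 + 36*v^2 + 1),
  M(u, v) = r_uv · N̂ = 0,
  N(u, v) = r_vv · N̂ = 6/sqrt(36*u^2 + 36*v^2 + 1).
Evaluating at (u, v) = (-1, -5/2):
  L = 3*sqrt(262)/131, M = 0, N = 3*sqrt(262)/131.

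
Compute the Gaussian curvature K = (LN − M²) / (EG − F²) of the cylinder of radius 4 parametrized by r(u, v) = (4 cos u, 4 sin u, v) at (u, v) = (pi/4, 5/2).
K = 0

Coefficients of the first fundamental form: E = 16, F = 0, G = 1.
Coefficients of the second fundamental form: L = -4, M = 0, N = 0.
Assemble K = (LN − M²)/(EG − F²) = 0. At (u, v) = (pi/4, 5/2): K = 0.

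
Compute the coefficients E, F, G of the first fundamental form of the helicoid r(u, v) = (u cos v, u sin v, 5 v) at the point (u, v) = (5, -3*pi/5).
E = 1;  F = 0;  G = 50

Partials: r_u = (cos(v), sin(v), 0), r_v = (-u*sin(v), u*cos(v), 5). As functions of (u, v):
  E = r_u · r_u = 1,
  F = r_u · r_v = 0,
  G = r_v · r_v = u^2 + 25.
Evaluating at (u, v) = (5, -3*pi/5): E = 1, F = 0, G = 50.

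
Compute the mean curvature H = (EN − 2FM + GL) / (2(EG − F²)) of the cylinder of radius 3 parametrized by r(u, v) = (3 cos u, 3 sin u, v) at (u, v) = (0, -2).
H = -1/6

With E = 9, F = 0, G = 1, L = -3, M = 0, N = 0, assemble
  H = (EN − 2FM + GL) / (2(EG − F²)) = -1/6.
At (u, v) = (0, -2): H = -1/6.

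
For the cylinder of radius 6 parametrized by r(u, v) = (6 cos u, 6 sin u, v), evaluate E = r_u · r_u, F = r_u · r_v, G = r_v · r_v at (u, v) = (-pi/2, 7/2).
E = 36;  F = 0;  G = 1

Partials: r_u = (-6*sin(u), 6*cos(u), 0), r_v = (0, 0, 1). As functions of (u, v):
  E = r_u · r_u = 36,
  F = r_u · r_v = 0,
  G = r_v · r_v = 1.
Evaluating at (u, v) = (-pi/2, 7/2): E = 36, F = 0, G = 1.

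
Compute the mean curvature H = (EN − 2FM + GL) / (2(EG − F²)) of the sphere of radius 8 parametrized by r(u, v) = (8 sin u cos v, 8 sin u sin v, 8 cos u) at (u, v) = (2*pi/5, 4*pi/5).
H = -1/8

With E = 64, F = 0, G = 64*sin(u)^2, L = -8*sin(u)/Abs(sin(u)), M = 0, N = -8*sin(u)^3/Abs(sin(u)), assemble
  H = (EN − 2FM + GL) / (2(EG − F²)) = -sin(u)/(8*Abs(sin(u))).
At (u, v) = (2*pi/5, 4*pi/5): H = -1/8.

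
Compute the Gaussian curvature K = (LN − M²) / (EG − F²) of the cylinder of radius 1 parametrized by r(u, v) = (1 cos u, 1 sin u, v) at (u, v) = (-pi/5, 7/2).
K = 0

Coefficients of the first fundamental form: E = 1, F = 0, G = 1.
Coefficients of the second fundamental form: L = -1, M = 0, N = 0.
Assemble K = (LN − M²)/(EG − F²) = 0. At (u, v) = (-pi/5, 7/2): K = 0.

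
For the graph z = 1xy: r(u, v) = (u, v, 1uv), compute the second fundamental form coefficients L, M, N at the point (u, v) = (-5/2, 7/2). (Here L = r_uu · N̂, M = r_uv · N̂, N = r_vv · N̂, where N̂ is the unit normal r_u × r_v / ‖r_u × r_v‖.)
L = 0;  M = sqrt(78)/39;  N = 0

Compute the unit normal N̂(u, v) = (-v/sqrt(u^2 + v^2 + 1), -u/sqrt(u^2 + v^2 + 1), 1/sqrt(u^2 + v^2 + 1)), and the second partials r_uu, r_uv, r_vv. Take dot products:
  L(u, v) = r_uu · N̂ = 0,
  M(u, v) = r_uv · N̂ = 1/sqrt(u^2 + v^2 + 1),
  N(u, v) = r_vv · N̂ = 0.
Evaluating at (u, v) = (-5/2, 7/2):
  L = 0, M = sqrt(78)/39, N = 0.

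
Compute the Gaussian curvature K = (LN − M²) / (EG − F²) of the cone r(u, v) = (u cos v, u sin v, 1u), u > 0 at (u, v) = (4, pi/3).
K = 0

Coefficients of the first fundamental form: E = 2, F = 0, G = u^2.
Coefficients of the second fundamental form: L = 0, M = 0, N = sqrt(2)*u^2/(2*Abs(u)).
Assemble K = (LN − M²)/(EG − F²) = 0. At (u, v) = (4, pi/3): K = 0.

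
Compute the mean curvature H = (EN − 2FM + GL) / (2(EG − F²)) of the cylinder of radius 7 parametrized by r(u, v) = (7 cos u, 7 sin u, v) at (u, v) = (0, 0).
H = -1/14

With E = 49, F = 0, G = 1, L = -7, M = 0, N = 0, assemble
  H = (EN − 2FM + GL) / (2(EG − F²)) = -1/14.
At (u, v) = (0, 0): H = -1/14.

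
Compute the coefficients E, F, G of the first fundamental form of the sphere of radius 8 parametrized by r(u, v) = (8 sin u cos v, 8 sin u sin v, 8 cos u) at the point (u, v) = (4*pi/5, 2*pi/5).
E = 64;  F = 0;  G = 40 - 8*sqrt(5)

Partials: r_u = (8*cos(u)*cos(v), 8*sin(v)*cos(u), -8*sin(u)), r_v = (-8*sin(u)*sin(v), 8*sin(u)*cos(v), 0). As functions of (u, v):
  E = r_u · r_u = 64,
  F = r_u · r_v = 0,
  G = r_v · r_v = 64*sin(u)^2.
Evaluating at (u, v) = (4*pi/5, 2*pi/5): E = 64, F = 0, G = 40 - 8*sqrt(5).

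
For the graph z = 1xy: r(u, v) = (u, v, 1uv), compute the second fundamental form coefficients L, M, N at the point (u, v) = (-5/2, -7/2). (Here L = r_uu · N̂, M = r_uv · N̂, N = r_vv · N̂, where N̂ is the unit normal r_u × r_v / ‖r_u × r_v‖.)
L = 0;  M = sqrt(78)/39;  N = 0

Compute the unit normal N̂(u, v) = (-v/sqrt(u^2 + v^2 + 1), -u/sqrt(u^2 + v^2 + 1), 1/sqrt(u^2 + v^2 + 1)), and the second partials r_uu, r_uv, r_vv. Take dot products:
  L(u, v) = r_uu · N̂ = 0,
  M(u, v) = r_uv · N̂ = 1/sqrt(u^2 + v^2 + 1),
  N(u, v) = r_vv · N̂ = 0.
Evaluating at (u, v) = (-5/2, -7/2):
  L = 0, M = sqrt(78)/39, N = 0.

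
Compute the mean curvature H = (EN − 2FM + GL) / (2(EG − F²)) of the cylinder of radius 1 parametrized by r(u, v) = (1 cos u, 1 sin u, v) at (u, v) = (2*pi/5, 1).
H = -1/2

With E = 1, F = 0, G = 1, L = -1, M = 0, N = 0, assemble
  H = (EN − 2FM + GL) / (2(EG − F²)) = -1/2.
At (u, v) = (2*pi/5, 1): H = -1/2.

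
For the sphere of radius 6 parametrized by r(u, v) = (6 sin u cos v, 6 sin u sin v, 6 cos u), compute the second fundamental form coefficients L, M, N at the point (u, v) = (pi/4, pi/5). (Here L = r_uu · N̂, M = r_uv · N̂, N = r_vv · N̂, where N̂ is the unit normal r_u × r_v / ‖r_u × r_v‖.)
L = -6;  M = 0;  N = -3

Compute the unit normal N̂(u, v) = (sin(u)^2*cos(v)/Abs(sin(u)), sin(u)^2*sin(v)/Abs(sin(u)), sin(2*u)/(2*Abs(sin(u)))), and the second partials r_uu, r_uv, r_vv. Take dot products:
  L(u, v) = r_uu · N̂ = -6*sin(u)/Abs(sin(u)),
  M(u, v) = r_uv · N̂ = 0,
  N(u, v) = r_vv · N̂ = -6*sin(u)^3/Abs(sin(u)).
Evaluating at (u, v) = (pi/4, pi/5):
  L = -6, M = 0, N = -3.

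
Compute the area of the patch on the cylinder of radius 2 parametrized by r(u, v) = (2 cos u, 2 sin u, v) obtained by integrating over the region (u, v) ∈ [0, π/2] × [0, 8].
Area = 8*pi

Area = ∫∫ √(EG − F²) du dv with √(EG − F²) = 2. Integrating over [0, π/2] × [0, 8] gives 8*pi.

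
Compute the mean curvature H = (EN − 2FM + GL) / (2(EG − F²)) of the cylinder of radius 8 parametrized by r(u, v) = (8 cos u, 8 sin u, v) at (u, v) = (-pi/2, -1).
H = -1/16

With E = 64, F = 0, G = 1, L = -8, M = 0, N = 0, assemble
  H = (EN − 2FM + GL) / (2(EG − F²)) = -1/16.
At (u, v) = (-pi/2, -1): H = -1/16.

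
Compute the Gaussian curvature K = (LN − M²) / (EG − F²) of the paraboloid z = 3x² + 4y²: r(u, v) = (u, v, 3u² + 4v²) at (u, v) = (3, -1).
K = 48/151321

Coefficients of the first fundamental form: E = 36*u^2 + 1, F = 48*u*v, G = 64*v^2 + 1.
Coefficients of the second fundamental form: L = 6/sqrt(36*u^2 + 64*v^2 + 1), M = 0, N = 8/sqrt(36*u^2 + 64*v^2 + 1).
Assemble K = (LN − M²)/(EG − F²) = 48/(1296*u^4 + 4608*u^2*v^2 + 72*u^2 + 4096*v^4 + 128*v^2 + 1). At (u, v) = (3, -1): K = 48/151321.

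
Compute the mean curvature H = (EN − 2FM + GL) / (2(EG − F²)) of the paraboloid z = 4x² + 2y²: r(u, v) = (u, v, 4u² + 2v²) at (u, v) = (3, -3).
H = 1734*sqrt(721)/519841

With E = 64*u^2 + 1, F = 32*u*v, G = 16*v^2 + 1, L = 8/sqrt(64*u^2 + 16*v^2 + 1), M = 0, N = 4/sqrt(64*u^2 + 16*v^2 + 1), assemble
  H = (EN − 2FM + GL) / (2(EG − F²)) = 2*(64*u^2 + 32*v^2 + 3)/(64*u^2 + 16*v^2 + 1)^(3/2).
At (u, v) = (3, -3): H = 1734*sqrt(721)/519841.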